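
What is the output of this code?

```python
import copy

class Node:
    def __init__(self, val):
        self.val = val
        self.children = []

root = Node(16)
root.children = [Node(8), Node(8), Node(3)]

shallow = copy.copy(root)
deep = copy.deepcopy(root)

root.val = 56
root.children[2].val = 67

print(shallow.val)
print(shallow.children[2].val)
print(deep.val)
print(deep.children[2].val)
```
16
67
16
3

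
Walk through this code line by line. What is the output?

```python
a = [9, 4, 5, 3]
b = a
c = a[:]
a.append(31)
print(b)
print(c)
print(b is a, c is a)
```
[9, 4, 5, 3, 31]
[9, 4, 5, 3]
True False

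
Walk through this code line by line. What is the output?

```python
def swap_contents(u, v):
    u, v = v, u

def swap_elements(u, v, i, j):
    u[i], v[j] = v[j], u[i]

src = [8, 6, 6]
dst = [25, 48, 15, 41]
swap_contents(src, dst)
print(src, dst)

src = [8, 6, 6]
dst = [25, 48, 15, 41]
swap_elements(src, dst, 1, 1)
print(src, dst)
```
[8, 6, 6] [25, 48, 15, 41]
[8, 48, 6] [25, 6, 15, 41]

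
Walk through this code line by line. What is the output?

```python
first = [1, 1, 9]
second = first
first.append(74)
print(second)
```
[1, 1, 9, 74]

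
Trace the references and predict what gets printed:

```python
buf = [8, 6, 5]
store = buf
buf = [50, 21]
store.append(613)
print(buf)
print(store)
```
[50, 21]
[8, 6, 5, 613]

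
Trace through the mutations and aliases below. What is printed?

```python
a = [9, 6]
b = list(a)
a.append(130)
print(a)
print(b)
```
[9, 6, 130]
[9, 6]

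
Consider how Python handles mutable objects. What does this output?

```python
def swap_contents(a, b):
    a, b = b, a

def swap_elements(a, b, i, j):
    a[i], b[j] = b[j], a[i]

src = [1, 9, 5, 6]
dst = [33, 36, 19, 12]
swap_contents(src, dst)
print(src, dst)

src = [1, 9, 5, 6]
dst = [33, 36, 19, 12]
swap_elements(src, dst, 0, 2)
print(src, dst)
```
[1, 9, 5, 6] [33, 36, 19, 12]
[19, 9, 5, 6] [33, 36, 1, 12]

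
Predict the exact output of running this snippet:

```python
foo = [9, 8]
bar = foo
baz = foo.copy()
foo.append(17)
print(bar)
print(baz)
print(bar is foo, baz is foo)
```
[9, 8, 17]
[9, 8]
True False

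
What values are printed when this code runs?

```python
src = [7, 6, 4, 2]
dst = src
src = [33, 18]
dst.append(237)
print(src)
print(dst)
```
[33, 18]
[7, 6, 4, 2, 237]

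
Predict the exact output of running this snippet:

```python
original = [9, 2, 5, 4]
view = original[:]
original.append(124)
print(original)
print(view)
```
[9, 2, 5, 4, 124]
[9, 2, 5, 4]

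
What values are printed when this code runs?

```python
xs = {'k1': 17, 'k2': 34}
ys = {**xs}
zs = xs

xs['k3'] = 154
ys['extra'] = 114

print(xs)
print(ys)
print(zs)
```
{'k1': 17, 'k2': 34, 'k3': 154}
{'k1': 17, 'k2': 34, 'extra': 114}
{'k1': 17, 'k2': 34, 'k3': 154}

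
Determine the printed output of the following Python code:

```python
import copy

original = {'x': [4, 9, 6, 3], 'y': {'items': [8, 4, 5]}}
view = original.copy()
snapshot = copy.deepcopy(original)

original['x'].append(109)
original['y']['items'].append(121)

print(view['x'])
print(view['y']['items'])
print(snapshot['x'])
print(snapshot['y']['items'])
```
[4, 9, 6, 3, 109]
[8, 4, 5, 121]
[4, 9, 6, 3]
[8, 4, 5]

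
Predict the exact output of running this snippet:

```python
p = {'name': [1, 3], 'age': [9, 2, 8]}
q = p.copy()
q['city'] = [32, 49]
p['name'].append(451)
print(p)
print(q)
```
{'name': [1, 3, 451], 'age': [9, 2, 8]}
{'name': [1, 3, 451], 'age': [9, 2, 8], 'city': [32, 49]}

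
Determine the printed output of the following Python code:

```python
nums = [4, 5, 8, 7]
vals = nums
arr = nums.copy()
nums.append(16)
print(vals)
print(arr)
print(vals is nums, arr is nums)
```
[4, 5, 8, 7, 16]
[4, 5, 8, 7]
True False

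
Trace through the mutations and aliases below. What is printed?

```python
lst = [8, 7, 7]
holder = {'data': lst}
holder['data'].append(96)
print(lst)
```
[8, 7, 7, 96]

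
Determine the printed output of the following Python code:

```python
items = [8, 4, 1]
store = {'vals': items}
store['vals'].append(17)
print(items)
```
[8, 4, 1, 17]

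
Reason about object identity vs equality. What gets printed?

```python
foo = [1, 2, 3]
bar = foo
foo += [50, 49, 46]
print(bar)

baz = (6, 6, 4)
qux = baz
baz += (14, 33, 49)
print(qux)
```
[1, 2, 3, 50, 49, 46]
(6, 6, 4)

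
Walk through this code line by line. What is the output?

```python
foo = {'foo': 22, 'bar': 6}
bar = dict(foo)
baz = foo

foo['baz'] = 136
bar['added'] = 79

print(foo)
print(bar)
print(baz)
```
{'foo': 22, 'bar': 6, 'baz': 136}
{'foo': 22, 'bar': 6, 'added': 79}
{'foo': 22, 'bar': 6, 'baz': 136}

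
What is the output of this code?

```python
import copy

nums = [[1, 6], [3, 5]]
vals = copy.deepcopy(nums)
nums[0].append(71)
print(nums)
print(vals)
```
[[1, 6, 71], [3, 5]]
[[1, 6], [3, 5]]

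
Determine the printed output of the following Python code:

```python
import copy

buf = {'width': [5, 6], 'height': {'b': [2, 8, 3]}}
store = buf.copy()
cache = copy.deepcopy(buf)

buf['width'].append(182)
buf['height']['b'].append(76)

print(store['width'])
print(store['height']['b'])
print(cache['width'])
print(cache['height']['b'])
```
[5, 6, 182]
[2, 8, 3, 76]
[5, 6]
[2, 8, 3]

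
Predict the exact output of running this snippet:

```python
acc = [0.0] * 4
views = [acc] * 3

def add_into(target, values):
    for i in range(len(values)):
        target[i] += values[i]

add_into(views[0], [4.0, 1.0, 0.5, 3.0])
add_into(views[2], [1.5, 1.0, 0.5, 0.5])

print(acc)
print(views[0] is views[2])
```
[5.5, 2.0, 1.0, 3.5]
True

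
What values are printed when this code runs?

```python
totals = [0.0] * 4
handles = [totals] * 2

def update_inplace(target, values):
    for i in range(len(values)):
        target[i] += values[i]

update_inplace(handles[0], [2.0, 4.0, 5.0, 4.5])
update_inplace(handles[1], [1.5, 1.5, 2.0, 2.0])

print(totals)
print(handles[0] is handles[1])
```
[3.5, 5.5, 7.0, 6.5]
True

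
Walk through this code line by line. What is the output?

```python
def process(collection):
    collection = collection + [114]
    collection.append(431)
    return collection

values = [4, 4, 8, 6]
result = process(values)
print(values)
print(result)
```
[4, 4, 8, 6]
[4, 4, 8, 6, 114, 431]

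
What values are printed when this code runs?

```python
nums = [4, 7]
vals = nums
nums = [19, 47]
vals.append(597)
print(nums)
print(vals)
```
[19, 47]
[4, 7, 597]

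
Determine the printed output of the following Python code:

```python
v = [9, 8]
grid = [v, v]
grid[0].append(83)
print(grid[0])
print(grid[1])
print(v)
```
[9, 8, 83]
[9, 8, 83]
[9, 8, 83]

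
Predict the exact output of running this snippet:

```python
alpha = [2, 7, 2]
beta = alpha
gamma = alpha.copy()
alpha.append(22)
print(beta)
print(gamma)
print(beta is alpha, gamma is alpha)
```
[2, 7, 2, 22]
[2, 7, 2]
True False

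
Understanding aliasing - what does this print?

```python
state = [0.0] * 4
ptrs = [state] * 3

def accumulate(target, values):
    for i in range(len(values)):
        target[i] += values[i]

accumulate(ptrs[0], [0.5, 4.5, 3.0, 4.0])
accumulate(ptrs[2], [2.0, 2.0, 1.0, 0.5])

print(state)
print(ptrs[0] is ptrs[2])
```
[2.5, 6.5, 4.0, 4.5]
True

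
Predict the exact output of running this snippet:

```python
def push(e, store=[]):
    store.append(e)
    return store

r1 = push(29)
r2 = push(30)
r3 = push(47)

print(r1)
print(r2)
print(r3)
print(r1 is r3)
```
[29, 30, 47]
[29, 30, 47]
[29, 30, 47]
True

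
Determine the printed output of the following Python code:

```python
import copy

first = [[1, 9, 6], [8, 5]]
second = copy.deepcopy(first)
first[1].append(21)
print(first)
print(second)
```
[[1, 9, 6], [8, 5, 21]]
[[1, 9, 6], [8, 5]]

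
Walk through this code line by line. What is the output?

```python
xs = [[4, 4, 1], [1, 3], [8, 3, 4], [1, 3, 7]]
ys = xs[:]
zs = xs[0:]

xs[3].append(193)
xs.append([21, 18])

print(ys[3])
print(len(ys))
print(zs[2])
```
[1, 3, 7, 193]
4
[8, 3, 4]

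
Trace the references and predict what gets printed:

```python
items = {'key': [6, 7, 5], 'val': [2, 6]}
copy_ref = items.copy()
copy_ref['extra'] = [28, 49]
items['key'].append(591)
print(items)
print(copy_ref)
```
{'key': [6, 7, 5, 591], 'val': [2, 6]}
{'key': [6, 7, 5, 591], 'val': [2, 6], 'extra': [28, 49]}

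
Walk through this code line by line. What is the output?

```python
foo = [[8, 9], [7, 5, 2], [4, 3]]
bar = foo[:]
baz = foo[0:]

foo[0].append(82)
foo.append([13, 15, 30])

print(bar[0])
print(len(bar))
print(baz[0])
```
[8, 9, 82]
3
[8, 9, 82]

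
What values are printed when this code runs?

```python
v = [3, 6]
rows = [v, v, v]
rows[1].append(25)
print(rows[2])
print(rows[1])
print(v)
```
[3, 6, 25]
[3, 6, 25]
[3, 6, 25]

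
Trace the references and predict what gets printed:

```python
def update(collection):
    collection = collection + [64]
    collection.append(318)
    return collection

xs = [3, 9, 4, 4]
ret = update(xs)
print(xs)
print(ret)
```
[3, 9, 4, 4]
[3, 9, 4, 4, 64, 318]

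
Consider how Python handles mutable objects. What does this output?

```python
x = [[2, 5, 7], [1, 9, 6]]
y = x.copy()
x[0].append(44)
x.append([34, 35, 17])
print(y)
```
[[2, 5, 7, 44], [1, 9, 6]]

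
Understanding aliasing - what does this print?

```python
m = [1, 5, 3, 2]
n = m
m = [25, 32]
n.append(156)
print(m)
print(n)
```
[25, 32]
[1, 5, 3, 2, 156]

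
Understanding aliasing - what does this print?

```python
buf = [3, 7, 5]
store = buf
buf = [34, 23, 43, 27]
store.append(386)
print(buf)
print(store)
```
[34, 23, 43, 27]
[3, 7, 5, 386]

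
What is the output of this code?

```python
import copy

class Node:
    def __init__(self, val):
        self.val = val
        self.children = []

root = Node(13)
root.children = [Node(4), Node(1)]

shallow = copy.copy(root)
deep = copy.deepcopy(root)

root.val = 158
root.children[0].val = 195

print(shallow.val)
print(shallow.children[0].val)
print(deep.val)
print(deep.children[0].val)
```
13
195
13
4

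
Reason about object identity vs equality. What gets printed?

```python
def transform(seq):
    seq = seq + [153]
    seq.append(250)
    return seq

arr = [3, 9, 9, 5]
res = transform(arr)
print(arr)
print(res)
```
[3, 9, 9, 5]
[3, 9, 9, 5, 153, 250]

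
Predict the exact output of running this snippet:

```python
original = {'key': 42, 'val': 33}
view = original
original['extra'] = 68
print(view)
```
{'key': 42, 'val': 33, 'extra': 68}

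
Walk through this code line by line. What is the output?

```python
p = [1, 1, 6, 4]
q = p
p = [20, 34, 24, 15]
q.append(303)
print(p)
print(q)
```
[20, 34, 24, 15]
[1, 1, 6, 4, 303]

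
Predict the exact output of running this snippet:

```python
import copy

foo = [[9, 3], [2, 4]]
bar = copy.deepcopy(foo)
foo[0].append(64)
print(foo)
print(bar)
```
[[9, 3, 64], [2, 4]]
[[9, 3], [2, 4]]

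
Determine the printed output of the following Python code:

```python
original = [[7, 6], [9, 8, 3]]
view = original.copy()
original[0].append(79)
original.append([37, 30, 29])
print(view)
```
[[7, 6, 79], [9, 8, 3]]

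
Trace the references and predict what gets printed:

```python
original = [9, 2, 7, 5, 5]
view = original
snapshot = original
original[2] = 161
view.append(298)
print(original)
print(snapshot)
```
[9, 2, 161, 5, 5, 298]
[9, 2, 161, 5, 5, 298]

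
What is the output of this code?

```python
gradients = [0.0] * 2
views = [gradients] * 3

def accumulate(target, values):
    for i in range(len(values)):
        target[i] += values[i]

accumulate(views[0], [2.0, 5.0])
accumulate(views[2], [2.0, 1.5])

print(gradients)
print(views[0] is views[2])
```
[4.0, 6.5]
True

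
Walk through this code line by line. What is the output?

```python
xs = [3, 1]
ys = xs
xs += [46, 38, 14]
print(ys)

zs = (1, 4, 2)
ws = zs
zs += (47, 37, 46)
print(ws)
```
[3, 1, 46, 38, 14]
(1, 4, 2)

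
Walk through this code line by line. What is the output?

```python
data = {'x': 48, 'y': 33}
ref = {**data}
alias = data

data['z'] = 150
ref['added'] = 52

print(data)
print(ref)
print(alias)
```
{'x': 48, 'y': 33, 'z': 150}
{'x': 48, 'y': 33, 'added': 52}
{'x': 48, 'y': 33, 'z': 150}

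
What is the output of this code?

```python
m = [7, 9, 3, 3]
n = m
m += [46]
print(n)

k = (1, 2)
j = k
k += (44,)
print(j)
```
[7, 9, 3, 3, 46]
(1, 2)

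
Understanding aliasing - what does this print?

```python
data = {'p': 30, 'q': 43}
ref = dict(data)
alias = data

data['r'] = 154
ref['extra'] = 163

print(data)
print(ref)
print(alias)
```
{'p': 30, 'q': 43, 'r': 154}
{'p': 30, 'q': 43, 'extra': 163}
{'p': 30, 'q': 43, 'r': 154}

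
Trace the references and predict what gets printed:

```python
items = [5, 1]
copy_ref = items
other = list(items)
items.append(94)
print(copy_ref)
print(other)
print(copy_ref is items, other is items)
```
[5, 1, 94]
[5, 1]
True False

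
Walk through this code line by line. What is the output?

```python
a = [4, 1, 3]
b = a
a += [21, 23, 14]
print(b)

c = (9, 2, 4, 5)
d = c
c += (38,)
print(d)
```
[4, 1, 3, 21, 23, 14]
(9, 2, 4, 5)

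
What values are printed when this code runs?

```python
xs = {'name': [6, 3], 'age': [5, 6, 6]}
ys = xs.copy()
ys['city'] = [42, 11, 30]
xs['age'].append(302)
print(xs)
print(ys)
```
{'name': [6, 3], 'age': [5, 6, 6, 302]}
{'name': [6, 3], 'age': [5, 6, 6, 302], 'city': [42, 11, 30]}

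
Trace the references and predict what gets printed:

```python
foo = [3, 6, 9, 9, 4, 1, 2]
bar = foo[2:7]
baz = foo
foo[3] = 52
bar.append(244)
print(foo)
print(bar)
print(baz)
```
[3, 6, 9, 52, 4, 1, 2]
[9, 9, 4, 1, 2, 244]
[3, 6, 9, 52, 4, 1, 2]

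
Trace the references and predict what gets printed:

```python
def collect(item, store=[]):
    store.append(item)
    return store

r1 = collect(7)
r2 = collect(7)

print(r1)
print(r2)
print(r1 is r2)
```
[7, 7]
[7, 7]
True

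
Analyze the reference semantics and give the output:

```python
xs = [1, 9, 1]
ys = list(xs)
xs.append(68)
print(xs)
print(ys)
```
[1, 9, 1, 68]
[1, 9, 1]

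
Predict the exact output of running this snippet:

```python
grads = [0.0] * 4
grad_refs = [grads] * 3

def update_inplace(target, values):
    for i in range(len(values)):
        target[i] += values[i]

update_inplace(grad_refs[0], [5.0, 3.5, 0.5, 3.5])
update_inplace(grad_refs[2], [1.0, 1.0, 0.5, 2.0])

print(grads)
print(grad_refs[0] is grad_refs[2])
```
[6.0, 4.5, 1.0, 5.5]
True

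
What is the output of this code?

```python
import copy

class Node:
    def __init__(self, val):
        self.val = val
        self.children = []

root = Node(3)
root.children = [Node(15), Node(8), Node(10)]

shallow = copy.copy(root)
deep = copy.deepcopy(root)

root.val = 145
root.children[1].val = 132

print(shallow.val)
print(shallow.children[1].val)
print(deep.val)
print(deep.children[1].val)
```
3
132
3
8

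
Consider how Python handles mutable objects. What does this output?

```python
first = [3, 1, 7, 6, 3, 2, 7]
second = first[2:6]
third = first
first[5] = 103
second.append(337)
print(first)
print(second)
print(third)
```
[3, 1, 7, 6, 3, 103, 7]
[7, 6, 3, 2, 337]
[3, 1, 7, 6, 3, 103, 7]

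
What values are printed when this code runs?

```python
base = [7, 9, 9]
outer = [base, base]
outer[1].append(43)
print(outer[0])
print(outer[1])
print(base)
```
[7, 9, 9, 43]
[7, 9, 9, 43]
[7, 9, 9, 43]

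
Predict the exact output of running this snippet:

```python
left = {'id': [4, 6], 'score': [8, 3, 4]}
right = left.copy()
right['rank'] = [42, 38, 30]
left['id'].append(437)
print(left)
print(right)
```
{'id': [4, 6, 437], 'score': [8, 3, 4]}
{'id': [4, 6, 437], 'score': [8, 3, 4], 'rank': [42, 38, 30]}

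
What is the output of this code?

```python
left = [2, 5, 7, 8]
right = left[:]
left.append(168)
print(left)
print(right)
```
[2, 5, 7, 8, 168]
[2, 5, 7, 8]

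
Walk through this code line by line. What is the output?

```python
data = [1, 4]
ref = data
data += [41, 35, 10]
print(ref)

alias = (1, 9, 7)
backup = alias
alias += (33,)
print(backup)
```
[1, 4, 41, 35, 10]
(1, 9, 7)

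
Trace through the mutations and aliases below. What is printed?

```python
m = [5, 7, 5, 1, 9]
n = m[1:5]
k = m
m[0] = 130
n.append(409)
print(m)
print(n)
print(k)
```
[130, 7, 5, 1, 9]
[7, 5, 1, 9, 409]
[130, 7, 5, 1, 9]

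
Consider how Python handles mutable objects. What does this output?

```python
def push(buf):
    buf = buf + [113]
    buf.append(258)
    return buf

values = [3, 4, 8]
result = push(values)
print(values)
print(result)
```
[3, 4, 8]
[3, 4, 8, 113, 258]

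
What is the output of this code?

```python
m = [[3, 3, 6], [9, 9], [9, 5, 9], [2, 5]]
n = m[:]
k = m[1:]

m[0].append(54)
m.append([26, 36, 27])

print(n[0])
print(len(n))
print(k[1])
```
[3, 3, 6, 54]
4
[9, 5, 9]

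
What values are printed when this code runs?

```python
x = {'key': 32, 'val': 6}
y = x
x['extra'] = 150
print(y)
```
{'key': 32, 'val': 6, 'extra': 150}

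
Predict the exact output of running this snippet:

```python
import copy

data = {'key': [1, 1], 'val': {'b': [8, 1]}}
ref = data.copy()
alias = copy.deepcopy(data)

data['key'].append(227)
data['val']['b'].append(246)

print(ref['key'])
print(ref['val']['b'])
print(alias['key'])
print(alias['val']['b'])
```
[1, 1, 227]
[8, 1, 246]
[1, 1]
[8, 1]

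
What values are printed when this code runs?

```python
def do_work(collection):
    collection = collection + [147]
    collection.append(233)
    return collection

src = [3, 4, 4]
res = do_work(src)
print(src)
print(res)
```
[3, 4, 4]
[3, 4, 4, 147, 233]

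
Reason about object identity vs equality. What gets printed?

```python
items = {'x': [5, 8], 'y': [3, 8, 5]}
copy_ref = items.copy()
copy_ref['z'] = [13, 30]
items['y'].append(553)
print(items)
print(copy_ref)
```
{'x': [5, 8], 'y': [3, 8, 5, 553]}
{'x': [5, 8], 'y': [3, 8, 5, 553], 'z': [13, 30]}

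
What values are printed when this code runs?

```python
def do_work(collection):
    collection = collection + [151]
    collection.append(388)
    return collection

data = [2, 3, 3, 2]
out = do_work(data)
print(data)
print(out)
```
[2, 3, 3, 2]
[2, 3, 3, 2, 151, 388]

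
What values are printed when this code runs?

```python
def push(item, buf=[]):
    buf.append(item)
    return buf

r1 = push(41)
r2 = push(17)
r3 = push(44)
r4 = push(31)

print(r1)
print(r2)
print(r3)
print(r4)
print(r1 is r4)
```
[41, 17, 44, 31]
[41, 17, 44, 31]
[41, 17, 44, 31]
[41, 17, 44, 31]
True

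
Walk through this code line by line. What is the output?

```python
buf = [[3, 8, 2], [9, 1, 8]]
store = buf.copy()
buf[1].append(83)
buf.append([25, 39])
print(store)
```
[[3, 8, 2], [9, 1, 8, 83]]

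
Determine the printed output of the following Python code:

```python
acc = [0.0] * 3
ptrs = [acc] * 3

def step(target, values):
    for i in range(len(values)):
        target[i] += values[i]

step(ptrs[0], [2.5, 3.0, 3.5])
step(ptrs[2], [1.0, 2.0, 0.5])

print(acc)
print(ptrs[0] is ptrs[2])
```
[3.5, 5.0, 4.0]
True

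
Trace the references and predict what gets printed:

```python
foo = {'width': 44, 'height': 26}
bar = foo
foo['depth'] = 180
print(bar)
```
{'width': 44, 'height': 26, 'depth': 180}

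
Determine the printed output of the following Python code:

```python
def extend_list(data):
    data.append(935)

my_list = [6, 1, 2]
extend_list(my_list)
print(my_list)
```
[6, 1, 2, 935]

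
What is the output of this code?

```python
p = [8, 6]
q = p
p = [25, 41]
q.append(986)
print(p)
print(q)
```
[25, 41]
[8, 6, 986]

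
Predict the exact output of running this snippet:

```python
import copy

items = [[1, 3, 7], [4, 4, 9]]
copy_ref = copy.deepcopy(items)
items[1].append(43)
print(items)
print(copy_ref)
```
[[1, 3, 7], [4, 4, 9, 43]]
[[1, 3, 7], [4, 4, 9]]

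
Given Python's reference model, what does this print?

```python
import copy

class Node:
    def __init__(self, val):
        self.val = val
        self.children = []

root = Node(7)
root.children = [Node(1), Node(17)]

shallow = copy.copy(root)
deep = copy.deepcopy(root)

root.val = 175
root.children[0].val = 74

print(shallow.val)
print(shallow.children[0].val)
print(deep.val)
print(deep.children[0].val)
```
7
74
7
1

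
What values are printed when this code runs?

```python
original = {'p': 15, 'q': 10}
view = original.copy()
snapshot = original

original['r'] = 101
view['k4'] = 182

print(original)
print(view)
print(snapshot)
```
{'p': 15, 'q': 10, 'r': 101}
{'p': 15, 'q': 10, 'k4': 182}
{'p': 15, 'q': 10, 'r': 101}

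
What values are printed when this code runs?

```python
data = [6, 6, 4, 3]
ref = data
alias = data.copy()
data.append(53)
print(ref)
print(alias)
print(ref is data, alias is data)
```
[6, 6, 4, 3, 53]
[6, 6, 4, 3]
True False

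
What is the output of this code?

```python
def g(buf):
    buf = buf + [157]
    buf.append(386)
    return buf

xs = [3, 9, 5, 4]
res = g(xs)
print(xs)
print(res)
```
[3, 9, 5, 4]
[3, 9, 5, 4, 157, 386]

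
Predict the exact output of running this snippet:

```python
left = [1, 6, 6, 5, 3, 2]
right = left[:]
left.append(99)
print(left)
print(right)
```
[1, 6, 6, 5, 3, 2, 99]
[1, 6, 6, 5, 3, 2]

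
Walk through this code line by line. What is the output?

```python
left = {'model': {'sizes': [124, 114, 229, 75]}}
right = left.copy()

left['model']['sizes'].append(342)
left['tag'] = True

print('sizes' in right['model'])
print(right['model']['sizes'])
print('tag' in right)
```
True
[124, 114, 229, 75, 342]
False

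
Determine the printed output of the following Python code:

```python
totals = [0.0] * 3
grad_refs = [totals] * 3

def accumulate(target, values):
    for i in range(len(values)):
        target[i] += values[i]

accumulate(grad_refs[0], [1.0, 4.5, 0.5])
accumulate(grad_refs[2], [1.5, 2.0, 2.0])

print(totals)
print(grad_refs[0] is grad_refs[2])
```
[2.5, 6.5, 2.5]
True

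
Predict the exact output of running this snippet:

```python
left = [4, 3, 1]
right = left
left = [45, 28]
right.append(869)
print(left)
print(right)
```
[45, 28]
[4, 3, 1, 869]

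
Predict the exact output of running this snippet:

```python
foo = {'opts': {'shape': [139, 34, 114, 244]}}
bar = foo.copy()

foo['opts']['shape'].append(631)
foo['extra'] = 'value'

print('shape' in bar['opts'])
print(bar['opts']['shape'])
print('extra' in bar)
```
True
[139, 34, 114, 244, 631]
False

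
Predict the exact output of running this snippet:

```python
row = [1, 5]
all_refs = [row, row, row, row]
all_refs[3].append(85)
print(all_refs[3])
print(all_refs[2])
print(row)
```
[1, 5, 85]
[1, 5, 85]
[1, 5, 85]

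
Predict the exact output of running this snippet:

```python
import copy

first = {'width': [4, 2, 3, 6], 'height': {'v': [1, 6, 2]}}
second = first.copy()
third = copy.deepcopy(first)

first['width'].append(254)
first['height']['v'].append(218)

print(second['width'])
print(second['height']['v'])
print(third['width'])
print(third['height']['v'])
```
[4, 2, 3, 6, 254]
[1, 6, 2, 218]
[4, 2, 3, 6]
[1, 6, 2]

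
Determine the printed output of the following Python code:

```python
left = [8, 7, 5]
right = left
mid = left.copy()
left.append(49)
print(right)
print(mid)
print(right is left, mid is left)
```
[8, 7, 5, 49]
[8, 7, 5]
True False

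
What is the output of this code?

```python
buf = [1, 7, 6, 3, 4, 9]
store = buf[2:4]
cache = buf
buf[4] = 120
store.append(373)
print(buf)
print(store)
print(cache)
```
[1, 7, 6, 3, 120, 9]
[6, 3, 373]
[1, 7, 6, 3, 120, 9]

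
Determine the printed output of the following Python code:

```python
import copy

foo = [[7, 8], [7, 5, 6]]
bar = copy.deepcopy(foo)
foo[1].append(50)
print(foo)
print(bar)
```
[[7, 8], [7, 5, 6, 50]]
[[7, 8], [7, 5, 6]]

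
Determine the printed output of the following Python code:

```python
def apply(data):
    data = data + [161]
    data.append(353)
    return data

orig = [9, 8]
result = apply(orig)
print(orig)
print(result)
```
[9, 8]
[9, 8, 161, 353]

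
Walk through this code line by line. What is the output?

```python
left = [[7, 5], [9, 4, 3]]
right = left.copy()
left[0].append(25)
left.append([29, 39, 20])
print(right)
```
[[7, 5, 25], [9, 4, 3]]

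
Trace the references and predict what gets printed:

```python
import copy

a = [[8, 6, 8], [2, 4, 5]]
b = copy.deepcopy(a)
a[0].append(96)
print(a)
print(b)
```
[[8, 6, 8, 96], [2, 4, 5]]
[[8, 6, 8], [2, 4, 5]]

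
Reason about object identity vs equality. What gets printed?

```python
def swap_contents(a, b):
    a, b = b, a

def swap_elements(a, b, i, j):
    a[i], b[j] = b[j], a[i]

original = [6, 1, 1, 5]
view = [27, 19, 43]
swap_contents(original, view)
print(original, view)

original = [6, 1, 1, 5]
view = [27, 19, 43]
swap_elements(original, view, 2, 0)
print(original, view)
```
[6, 1, 1, 5] [27, 19, 43]
[6, 1, 27, 5] [1, 19, 43]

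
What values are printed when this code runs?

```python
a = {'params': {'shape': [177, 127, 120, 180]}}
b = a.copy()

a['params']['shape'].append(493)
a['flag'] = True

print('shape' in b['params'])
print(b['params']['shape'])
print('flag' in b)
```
True
[177, 127, 120, 180, 493]
False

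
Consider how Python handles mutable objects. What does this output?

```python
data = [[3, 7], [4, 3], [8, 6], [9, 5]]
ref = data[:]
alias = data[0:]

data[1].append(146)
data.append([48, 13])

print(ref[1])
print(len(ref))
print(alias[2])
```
[4, 3, 146]
4
[8, 6]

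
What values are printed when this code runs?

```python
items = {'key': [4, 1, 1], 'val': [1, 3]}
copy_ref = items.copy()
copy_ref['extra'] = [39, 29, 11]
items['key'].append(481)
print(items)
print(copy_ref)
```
{'key': [4, 1, 1, 481], 'val': [1, 3]}
{'key': [4, 1, 1, 481], 'val': [1, 3], 'extra': [39, 29, 11]}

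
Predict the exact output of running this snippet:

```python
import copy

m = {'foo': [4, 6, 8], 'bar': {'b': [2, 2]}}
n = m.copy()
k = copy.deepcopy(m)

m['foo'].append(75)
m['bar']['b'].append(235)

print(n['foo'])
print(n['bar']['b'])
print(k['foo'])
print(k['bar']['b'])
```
[4, 6, 8, 75]
[2, 2, 235]
[4, 6, 8]
[2, 2]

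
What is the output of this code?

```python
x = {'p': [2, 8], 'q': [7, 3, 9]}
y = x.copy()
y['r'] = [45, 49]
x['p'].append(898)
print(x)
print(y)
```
{'p': [2, 8, 898], 'q': [7, 3, 9]}
{'p': [2, 8, 898], 'q': [7, 3, 9], 'r': [45, 49]}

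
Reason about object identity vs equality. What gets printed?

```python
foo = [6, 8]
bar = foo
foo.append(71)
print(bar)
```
[6, 8, 71]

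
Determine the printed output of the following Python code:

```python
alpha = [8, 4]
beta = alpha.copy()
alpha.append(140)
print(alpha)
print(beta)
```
[8, 4, 140]
[8, 4]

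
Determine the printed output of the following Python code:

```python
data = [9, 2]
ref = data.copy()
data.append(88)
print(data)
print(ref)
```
[9, 2, 88]
[9, 2]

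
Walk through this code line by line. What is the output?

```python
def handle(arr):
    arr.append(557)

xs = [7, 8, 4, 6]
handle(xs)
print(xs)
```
[7, 8, 4, 6, 557]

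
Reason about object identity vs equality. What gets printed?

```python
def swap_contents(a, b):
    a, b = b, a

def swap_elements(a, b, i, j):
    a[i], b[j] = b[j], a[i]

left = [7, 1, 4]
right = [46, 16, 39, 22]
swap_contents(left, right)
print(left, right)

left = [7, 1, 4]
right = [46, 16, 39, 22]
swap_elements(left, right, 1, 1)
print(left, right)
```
[7, 1, 4] [46, 16, 39, 22]
[7, 16, 4] [46, 1, 39, 22]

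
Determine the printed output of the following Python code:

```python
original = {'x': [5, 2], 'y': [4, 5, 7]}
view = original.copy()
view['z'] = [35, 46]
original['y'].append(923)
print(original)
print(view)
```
{'x': [5, 2], 'y': [4, 5, 7, 923]}
{'x': [5, 2], 'y': [4, 5, 7, 923], 'z': [35, 46]}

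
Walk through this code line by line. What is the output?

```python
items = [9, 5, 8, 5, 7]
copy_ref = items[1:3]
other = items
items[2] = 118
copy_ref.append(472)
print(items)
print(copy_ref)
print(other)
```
[9, 5, 118, 5, 7]
[5, 8, 472]
[9, 5, 118, 5, 7]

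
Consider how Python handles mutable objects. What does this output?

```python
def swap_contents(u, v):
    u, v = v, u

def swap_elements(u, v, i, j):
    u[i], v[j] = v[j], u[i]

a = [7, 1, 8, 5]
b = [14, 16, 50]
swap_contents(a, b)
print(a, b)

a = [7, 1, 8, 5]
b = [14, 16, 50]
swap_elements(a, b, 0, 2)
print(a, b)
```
[7, 1, 8, 5] [14, 16, 50]
[50, 1, 8, 5] [14, 16, 7]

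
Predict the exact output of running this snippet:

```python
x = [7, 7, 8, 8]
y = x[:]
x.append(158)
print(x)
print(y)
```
[7, 7, 8, 8, 158]
[7, 7, 8, 8]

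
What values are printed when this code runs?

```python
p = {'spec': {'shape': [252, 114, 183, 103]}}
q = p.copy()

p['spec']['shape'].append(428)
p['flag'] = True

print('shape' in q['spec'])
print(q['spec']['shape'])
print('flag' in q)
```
True
[252, 114, 183, 103, 428]
False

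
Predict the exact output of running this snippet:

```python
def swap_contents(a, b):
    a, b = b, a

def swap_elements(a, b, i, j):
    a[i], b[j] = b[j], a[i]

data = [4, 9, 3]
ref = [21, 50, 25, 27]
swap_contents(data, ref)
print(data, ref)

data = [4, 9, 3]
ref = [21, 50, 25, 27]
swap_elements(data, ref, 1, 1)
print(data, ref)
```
[4, 9, 3] [21, 50, 25, 27]
[4, 50, 3] [21, 9, 25, 27]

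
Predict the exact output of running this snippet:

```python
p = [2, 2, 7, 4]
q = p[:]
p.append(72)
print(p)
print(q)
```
[2, 2, 7, 4, 72]
[2, 2, 7, 4]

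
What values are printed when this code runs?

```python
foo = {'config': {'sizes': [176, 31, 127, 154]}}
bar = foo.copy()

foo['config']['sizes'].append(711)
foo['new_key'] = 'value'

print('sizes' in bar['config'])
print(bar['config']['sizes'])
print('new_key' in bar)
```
True
[176, 31, 127, 154, 711]
False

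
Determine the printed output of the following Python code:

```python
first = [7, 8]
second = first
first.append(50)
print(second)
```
[7, 8, 50]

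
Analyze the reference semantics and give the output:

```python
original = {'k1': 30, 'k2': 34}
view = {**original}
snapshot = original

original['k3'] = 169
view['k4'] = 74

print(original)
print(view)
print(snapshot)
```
{'k1': 30, 'k2': 34, 'k3': 169}
{'k1': 30, 'k2': 34, 'k4': 74}
{'k1': 30, 'k2': 34, 'k3': 169}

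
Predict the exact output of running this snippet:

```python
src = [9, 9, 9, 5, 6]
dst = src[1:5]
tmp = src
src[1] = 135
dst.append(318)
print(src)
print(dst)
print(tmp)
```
[9, 135, 9, 5, 6]
[9, 9, 5, 6, 318]
[9, 135, 9, 5, 6]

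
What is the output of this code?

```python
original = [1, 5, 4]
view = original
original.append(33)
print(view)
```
[1, 5, 4, 33]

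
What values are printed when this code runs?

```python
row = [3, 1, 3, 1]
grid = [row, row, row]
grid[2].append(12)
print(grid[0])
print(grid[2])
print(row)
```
[3, 1, 3, 1, 12]
[3, 1, 3, 1, 12]
[3, 1, 3, 1, 12]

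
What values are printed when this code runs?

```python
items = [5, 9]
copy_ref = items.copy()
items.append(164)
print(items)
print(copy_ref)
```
[5, 9, 164]
[5, 9]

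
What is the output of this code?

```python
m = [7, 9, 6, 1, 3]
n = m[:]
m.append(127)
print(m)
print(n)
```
[7, 9, 6, 1, 3, 127]
[7, 9, 6, 1, 3]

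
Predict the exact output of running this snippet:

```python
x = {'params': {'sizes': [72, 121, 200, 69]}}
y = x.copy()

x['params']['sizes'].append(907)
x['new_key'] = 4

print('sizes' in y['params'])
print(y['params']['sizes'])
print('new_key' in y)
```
True
[72, 121, 200, 69, 907]
False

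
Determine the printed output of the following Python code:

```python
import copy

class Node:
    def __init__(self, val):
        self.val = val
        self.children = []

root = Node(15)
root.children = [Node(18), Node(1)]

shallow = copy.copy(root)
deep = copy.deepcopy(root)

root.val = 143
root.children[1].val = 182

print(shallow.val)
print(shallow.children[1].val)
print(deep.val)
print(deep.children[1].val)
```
15
182
15
1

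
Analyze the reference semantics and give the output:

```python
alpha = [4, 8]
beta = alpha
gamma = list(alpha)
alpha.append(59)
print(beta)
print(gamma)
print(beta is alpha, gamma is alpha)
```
[4, 8, 59]
[4, 8]
True False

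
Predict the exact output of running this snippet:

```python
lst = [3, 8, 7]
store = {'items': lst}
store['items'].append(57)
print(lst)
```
[3, 8, 7, 57]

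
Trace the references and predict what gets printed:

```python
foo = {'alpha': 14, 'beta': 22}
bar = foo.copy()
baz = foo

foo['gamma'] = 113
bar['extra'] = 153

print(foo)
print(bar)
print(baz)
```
{'alpha': 14, 'beta': 22, 'gamma': 113}
{'alpha': 14, 'beta': 22, 'extra': 153}
{'alpha': 14, 'beta': 22, 'gamma': 113}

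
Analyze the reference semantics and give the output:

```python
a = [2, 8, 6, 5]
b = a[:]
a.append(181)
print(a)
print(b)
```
[2, 8, 6, 5, 181]
[2, 8, 6, 5]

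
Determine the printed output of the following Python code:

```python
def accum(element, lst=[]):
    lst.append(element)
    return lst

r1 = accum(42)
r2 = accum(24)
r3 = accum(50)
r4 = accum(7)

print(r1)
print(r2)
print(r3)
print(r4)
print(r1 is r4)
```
[42, 24, 50, 7]
[42, 24, 50, 7]
[42, 24, 50, 7]
[42, 24, 50, 7]
True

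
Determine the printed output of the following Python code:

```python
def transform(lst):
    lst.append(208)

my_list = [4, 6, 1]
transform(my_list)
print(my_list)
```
[4, 6, 1, 208]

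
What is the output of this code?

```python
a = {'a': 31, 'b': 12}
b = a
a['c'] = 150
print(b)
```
{'a': 31, 'b': 12, 'c': 150}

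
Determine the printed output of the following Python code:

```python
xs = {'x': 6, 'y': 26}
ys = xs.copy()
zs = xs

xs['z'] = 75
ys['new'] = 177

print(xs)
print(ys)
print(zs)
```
{'x': 6, 'y': 26, 'z': 75}
{'x': 6, 'y': 26, 'new': 177}
{'x': 6, 'y': 26, 'z': 75}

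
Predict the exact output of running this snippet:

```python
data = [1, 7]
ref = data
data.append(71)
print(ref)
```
[1, 7, 71]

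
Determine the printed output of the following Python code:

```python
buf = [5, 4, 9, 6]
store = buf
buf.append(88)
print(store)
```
[5, 4, 9, 6, 88]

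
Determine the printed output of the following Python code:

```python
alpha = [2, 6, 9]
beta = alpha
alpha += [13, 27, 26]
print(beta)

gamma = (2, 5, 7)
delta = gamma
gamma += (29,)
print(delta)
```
[2, 6, 9, 13, 27, 26]
(2, 5, 7)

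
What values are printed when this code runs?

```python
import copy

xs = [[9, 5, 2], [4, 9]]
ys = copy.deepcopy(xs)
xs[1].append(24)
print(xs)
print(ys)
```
[[9, 5, 2], [4, 9, 24]]
[[9, 5, 2], [4, 9]]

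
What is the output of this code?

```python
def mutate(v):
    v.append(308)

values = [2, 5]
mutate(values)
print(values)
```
[2, 5, 308]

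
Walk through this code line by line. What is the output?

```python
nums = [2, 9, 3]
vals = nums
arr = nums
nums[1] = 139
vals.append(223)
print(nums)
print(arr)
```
[2, 139, 3, 223]
[2, 139, 3, 223]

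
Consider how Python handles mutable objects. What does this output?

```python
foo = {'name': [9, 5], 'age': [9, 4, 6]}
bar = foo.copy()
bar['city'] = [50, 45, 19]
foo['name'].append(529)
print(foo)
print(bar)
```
{'name': [9, 5, 529], 'age': [9, 4, 6]}
{'name': [9, 5, 529], 'age': [9, 4, 6], 'city': [50, 45, 19]}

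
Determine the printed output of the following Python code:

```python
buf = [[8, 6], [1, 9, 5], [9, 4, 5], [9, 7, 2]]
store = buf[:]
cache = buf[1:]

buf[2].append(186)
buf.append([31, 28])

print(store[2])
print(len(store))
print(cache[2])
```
[9, 4, 5, 186]
4
[9, 7, 2]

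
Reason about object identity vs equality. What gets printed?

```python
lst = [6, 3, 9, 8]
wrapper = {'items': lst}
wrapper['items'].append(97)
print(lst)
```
[6, 3, 9, 8, 97]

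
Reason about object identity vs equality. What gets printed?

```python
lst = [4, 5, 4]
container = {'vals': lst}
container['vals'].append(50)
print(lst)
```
[4, 5, 4, 50]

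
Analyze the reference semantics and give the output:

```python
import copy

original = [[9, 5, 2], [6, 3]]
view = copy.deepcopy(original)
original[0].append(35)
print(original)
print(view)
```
[[9, 5, 2, 35], [6, 3]]
[[9, 5, 2], [6, 3]]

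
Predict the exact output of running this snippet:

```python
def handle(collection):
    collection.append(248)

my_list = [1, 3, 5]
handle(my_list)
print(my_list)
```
[1, 3, 5, 248]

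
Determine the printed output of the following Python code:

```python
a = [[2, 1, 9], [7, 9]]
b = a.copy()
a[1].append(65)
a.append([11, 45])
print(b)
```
[[2, 1, 9], [7, 9, 65]]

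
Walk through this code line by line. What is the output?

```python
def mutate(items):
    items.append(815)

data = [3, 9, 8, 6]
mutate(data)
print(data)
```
[3, 9, 8, 6, 815]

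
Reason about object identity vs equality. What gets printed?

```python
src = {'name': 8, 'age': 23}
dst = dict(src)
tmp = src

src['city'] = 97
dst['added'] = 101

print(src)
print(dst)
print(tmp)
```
{'name': 8, 'age': 23, 'city': 97}
{'name': 8, 'age': 23, 'added': 101}
{'name': 8, 'age': 23, 'city': 97}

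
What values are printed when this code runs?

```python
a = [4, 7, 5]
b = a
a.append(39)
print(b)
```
[4, 7, 5, 39]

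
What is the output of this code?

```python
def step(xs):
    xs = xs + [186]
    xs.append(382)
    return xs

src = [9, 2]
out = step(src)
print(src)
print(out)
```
[9, 2]
[9, 2, 186, 382]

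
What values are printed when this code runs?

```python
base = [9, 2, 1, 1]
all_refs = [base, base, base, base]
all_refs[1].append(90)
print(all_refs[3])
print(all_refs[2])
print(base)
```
[9, 2, 1, 1, 90]
[9, 2, 1, 1, 90]
[9, 2, 1, 1, 90]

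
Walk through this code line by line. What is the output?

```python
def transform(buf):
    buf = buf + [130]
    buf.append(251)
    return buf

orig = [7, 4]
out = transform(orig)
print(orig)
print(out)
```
[7, 4]
[7, 4, 130, 251]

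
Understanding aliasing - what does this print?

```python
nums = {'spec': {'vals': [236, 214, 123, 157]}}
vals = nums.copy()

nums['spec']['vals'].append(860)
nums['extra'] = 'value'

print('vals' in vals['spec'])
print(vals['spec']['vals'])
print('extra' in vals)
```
True
[236, 214, 123, 157, 860]
False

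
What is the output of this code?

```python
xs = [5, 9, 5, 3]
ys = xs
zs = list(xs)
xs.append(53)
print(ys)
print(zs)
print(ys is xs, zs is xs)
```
[5, 9, 5, 3, 53]
[5, 9, 5, 3]
True False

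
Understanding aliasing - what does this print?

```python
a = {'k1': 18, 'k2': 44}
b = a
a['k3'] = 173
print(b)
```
{'k1': 18, 'k2': 44, 'k3': 173}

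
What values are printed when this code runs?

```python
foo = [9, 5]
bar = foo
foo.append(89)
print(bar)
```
[9, 5, 89]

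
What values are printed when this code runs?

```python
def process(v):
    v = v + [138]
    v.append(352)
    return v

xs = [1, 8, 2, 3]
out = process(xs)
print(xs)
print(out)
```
[1, 8, 2, 3]
[1, 8, 2, 3, 138, 352]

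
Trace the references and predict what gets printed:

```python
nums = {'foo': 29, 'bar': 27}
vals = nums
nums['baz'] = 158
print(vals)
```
{'foo': 29, 'bar': 27, 'baz': 158}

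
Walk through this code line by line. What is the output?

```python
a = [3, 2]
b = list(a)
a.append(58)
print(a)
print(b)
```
[3, 2, 58]
[3, 2]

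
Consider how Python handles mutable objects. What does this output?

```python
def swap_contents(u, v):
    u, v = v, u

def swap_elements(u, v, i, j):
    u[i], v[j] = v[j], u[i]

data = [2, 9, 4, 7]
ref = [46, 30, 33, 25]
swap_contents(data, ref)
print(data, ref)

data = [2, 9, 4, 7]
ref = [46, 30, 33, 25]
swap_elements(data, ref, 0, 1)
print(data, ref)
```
[2, 9, 4, 7] [46, 30, 33, 25]
[30, 9, 4, 7] [46, 2, 33, 25]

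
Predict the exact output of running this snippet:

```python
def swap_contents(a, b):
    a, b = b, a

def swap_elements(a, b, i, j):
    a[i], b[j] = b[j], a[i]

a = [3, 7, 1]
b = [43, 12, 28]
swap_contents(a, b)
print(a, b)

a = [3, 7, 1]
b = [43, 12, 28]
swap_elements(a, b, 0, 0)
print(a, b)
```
[3, 7, 1] [43, 12, 28]
[43, 7, 1] [3, 12, 28]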